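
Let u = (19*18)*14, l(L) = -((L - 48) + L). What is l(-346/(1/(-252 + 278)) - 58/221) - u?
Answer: 2928808/221 ≈ 13253.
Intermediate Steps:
l(L) = 48 - 2*L (l(L) = -((-48 + L) + L) = -(-48 + 2*L) = 48 - 2*L)
u = 4788 (u = 342*14 = 4788)
l(-346/(1/(-252 + 278)) - 58/221) - u = (48 - 2*(-346/(1/(-252 + 278)) - 58/221)) - 1*4788 = (48 - 2*(-346/(1/26) - 58*1/221)) - 4788 = (48 - 2*(-346/1/26 - 58/221)) - 4788 = (48 - 2*(-346*26 - 58/221)) - 4788 = (48 - 2*(-8996 - 58/221)) - 4788 = (48 - 2*(-1988174/221)) - 4788 = (48 + 3976348/221) - 4788 = 3986956/221 - 4788 = 2928808/221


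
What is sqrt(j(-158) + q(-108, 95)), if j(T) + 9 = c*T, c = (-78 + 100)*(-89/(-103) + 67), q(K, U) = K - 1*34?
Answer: I*sqrt(2504217679)/103 ≈ 485.85*I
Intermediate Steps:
q(K, U) = -34 + K (q(K, U) = K - 34 = -34 + K)
c = 153780/103 (c = 22*(-89*(-1/103) + 67) = 22*(89/103 + 67) = 22*(6990/103) = 153780/103 ≈ 1493.0)
j(T) = -9 + 153780*T/103
sqrt(j(-158) + q(-108, 95)) = sqrt((-9 + (153780/103)*(-158)) + (-34 - 108)) = sqrt((-9 - 24297240/103) - 142) = sqrt(-24298167/103 - 142) = sqrt(-24312793/103) = I*sqrt(2504217679)/103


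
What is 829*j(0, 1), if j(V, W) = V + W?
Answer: 829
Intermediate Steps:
829*j(0, 1) = 829*(0 + 1) = 829*1 = 829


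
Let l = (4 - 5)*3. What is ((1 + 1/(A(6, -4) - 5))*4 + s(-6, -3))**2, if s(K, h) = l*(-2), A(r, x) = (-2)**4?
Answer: 12996/121 ≈ 107.40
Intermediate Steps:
l = -3 (l = -1*3 = -3)
A(r, x) = 16
s(K, h) = 6 (s(K, h) = -3*(-2) = 6)
((1 + 1/(A(6, -4) - 5))*4 + s(-6, -3))**2 = ((1 + 1/(16 - 5))*4 + 6)**2 = ((1 + 1/11)*4 + 6)**2 = ((12/11)*4 + 6)**2 = (48/11 + 6)**2 = (114/11)**2 = 12996/121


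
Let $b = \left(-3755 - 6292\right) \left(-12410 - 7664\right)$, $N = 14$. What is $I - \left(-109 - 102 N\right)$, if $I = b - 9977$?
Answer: $201675038$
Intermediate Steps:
$b = 201683478$ ($b = \left(-10047\right) \left(-20074\right) = 201683478$)
$I = 201673501$ ($I = 201683478 - 9977 = 201673501$)
$I - \left(-109 - 102 N\right) = 201673501 - \left(-109 - 1428\right) = 201673501 - -1537 = 201673501 + 1537 = 201675038$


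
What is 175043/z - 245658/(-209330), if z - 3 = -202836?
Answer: 6592898962/21229515945 ≈ 0.31055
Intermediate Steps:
z = -202833 (z = 3 - 202836 = -202833)
175043/z - 245658/(-209330) = 175043/(-202833) - 245658/(-209330) = 175043*(-1/202833) - 245658*(-1/209330) = -175043/202833 + 122829/104665 = 6592898962/21229515945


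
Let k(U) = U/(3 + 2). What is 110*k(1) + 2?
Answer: 24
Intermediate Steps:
k(U) = U/5
110*k(1) + 2 = 110*((⅕)*1) + 2 = 110*(⅕) + 2 = 22 + 2 = 24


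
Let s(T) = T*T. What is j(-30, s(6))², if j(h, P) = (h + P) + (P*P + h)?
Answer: 1617984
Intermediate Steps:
s(T) = T²
j(h, P) = P + P² + 2*h (j(h, P) = (P + h) + (P² + h) = (P + h) + (h + P²) = P + P² + 2*h)
j(-30, s(6))² = (6² + (6²)² + 2*(-30))² = (36 + 36² - 60)² = (36 + 1296 - 60)² = 1272² = 1617984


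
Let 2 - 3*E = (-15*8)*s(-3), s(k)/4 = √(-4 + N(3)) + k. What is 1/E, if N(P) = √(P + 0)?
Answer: -1/(1438/3 - 160*I*√(4 - √3)) ≈ -0.0016654 - 0.00083717*I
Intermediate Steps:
N(P) = √P
s(k) = 4*k + 4*√(-4 + √3) (s(k) = 4*(√(-4 + √3) + k) = 4*(k + √(-4 + √3)) = 4*k + 4*√(-4 + √3))
E = -1438/3 + 160*√(-4 + √3) (E = ⅔ - (-15*8)*(4*(-3) + 4*√(-4 + √3))/3 = ⅔ - (-40)*(-12 + 4*√(-4 + √3)) = ⅔ - (1440 - 480*√(-4 + √3))/3 = ⅔ + (-480 + 160*√(-4 + √3)) = -1438/3 + 160*√(-4 + √3) ≈ -479.33 + 240.96*I)
1/E = 1/(-1438/3 + 160*I*√(4 - √3))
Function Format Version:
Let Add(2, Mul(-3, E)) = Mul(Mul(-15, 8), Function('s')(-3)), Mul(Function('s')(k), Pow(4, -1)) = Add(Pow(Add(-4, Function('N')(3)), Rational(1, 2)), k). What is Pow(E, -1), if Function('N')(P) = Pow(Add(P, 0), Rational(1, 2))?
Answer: Mul(-1, Pow(Add(Rational(1438, 3), Mul(-160, I, Pow(Add(4, Mul(-1, Pow(3, Rational(1, 2)))), Rational(1, 2)))), -1)) ≈ Add(-0.0016654, Mul(-0.00083717, I))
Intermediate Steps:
Function('N')(P) = Pow(P, Rational(1, 2))
Function('s')(k) = Add(Mul(4, k), Mul(4, Pow(Add(-4, Pow(3, Rational(1, 2))), Rational(1, 2)))) (Function('s')(k) = Mul(4, Add(Pow(Add(-4, Pow(3, Rational(1, 2))), Rational(1, 2)), k)) = Mul(4, Add(k, Pow(Add(-4, Pow(3, Rational(1, 2))), Rational(1, 2)))) = Add(Mul(4, k), Mul(4, Pow(Add(-4, Pow(3, Rational(1, 2))), Rational(1, 2)))))
E = Add(Rational(-1438, 3), Mul(160, Pow(Add(-4, Pow(3, Rational(1, 2))), Rational(1, 2)))) (E = Add(Rational(2, 3), Mul(Rational(-1, 3), Mul(Mul(-15, 8), Add(Mul(4, -3), Mul(4, Pow(Add(-4, Pow(3, Rational(1, 2))), Rational(1, 2))))))) = Add(Rational(2, 3), Mul(Rational(-1, 3), Mul(-120, Add(-12, Mul(4, Pow(Add(-4, Pow(3, Rational(1, 2))), Rational(1, 2))))))) = Add(Rational(2, 3), Mul(Rational(-1, 3), Add(1440, Mul(-480, Pow(Add(-4, Pow(3, Rational(1, 2))), Rational(1, 2)))))) = Add(Rational(2, 3), Add(-480, Mul(160, Pow(Add(-4, Pow(3, Rational(1, 2))), Rational(1, 2))))) = Add(Rational(-1438, 3), Mul(160, Pow(Add(-4, Pow(3, Rational(1, 2))), Rational(1, 2)))) ≈ Add(-479.33, Mul(240.96, I)))
Pow(E, -1) = Pow(Add(Rational(-1438, 3), Mul(160, I, Pow(Add(4, Mul(-1, Pow(3, Rational(1, 2)))), Rational(1, 2)))), -1)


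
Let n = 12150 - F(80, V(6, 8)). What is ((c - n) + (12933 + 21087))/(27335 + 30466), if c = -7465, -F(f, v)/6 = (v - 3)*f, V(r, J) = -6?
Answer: 18725/57801 ≈ 0.32396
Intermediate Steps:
F(f, v) = -6*f*(-3 + v) (F(f, v) = -6*(v - 3)*f = -6*(-3 + v)*f = -6*f*(-3 + v))
n = 7830 (n = 12150 - 6*80*(3 - 1*(-6)) = 12150 - 6*80*(3 + 6) = 12150 - 6*80*9 = 12150 - 1*4320 = 12150 - 4320 = 7830)
((c - n) + (12933 + 21087))/(27335 + 30466) = ((-7465 - 1*7830) + (12933 + 21087))/(27335 + 30466) = ((-7465 - 7830) + 34020)/57801 = (-15295 + 34020)*(1/57801) = 18725*(1/57801) = 18725/57801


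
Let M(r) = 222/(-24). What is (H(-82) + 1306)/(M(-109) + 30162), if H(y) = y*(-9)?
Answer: 8176/120611 ≈ 0.067788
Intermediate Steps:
M(r) = -37/4 (M(r) = 222*(-1/24) = -37/4)
H(y) = -9*y
(H(-82) + 1306)/(M(-109) + 30162) = (-9*(-82) + 1306)/(-37/4 + 30162) = (738 + 1306)/(120611/4) = 2044*(4/120611) = 8176/120611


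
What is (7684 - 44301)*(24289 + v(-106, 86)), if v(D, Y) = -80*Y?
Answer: -637465353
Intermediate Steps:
(7684 - 44301)*(24289 + v(-106, 86)) = (7684 - 44301)*(24289 - 80*86) = -36617*(24289 - 6880) = -36617*17409 = -637465353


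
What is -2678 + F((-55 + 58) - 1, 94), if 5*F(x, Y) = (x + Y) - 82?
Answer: -13376/5 ≈ -2675.2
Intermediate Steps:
F(x, Y) = -82/5 + Y/5 + x/5 (F(x, Y) = ((x + Y) - 82)/5 = ((Y + x) - 82)/5 = (-82 + Y + x)/5 = -82/5 + Y/5 + x/5)
-2678 + F((-55 + 58) - 1, 94) = -2678 + (-82/5 + (1/5)*94 + ((-55 + 58) - 1)/5) = -2678 + (-82/5 + 94/5 + (3 - 1)/5) = -2678 + (-82/5 + 94/5 + (1/5)*2) = -2678 + (-82/5 + 94/5 + 2/5) = -2678 + 14/5 = -13376/5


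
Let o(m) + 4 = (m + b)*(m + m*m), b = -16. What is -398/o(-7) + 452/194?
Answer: 1329/485 ≈ 2.7402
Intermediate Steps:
o(m) = -4 + (-16 + m)*(m + m²) (o(m) = -4 + (m - 16)*(m + m*m) = -4 + (-16 + m)*(m + m²))
-398/o(-7) + 452/194 = -398/(-4 + (-7)³ - 16*(-7) - 15*(-7)²) + 452/194 = -398/(-4 - 343 + 112 - 15*49) + 452*(1/194) = -398/(-4 - 343 + 112 - 735) + 226/97 = -398/(-970) + 226/97 = -398*(-1/970) + 226/97 = 199/485 + 226/97 = 1329/485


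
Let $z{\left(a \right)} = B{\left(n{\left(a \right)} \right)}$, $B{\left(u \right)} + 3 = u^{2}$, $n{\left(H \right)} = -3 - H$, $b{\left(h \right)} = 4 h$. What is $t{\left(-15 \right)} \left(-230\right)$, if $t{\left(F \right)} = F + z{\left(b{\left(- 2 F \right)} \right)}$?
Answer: $-3475530$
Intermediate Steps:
$B{\left(u \right)} = -3 + u^{2}$
$z{\left(a \right)} = -3 + \left(-3 - a\right)^{2}$
$t{\left(F \right)} = -3 + F + \left(3 - 8 F\right)^{2}$ ($t{\left(F \right)} = F + \left(-3 + \left(3 + 4 \left(- 2 F\right)\right)^{2}\right) = F + \left(-3 + \left(3 - 8 F\right)^{2}\right) = -3 + F + \left(3 - 8 F\right)^{2}$)
$t{\left(-15 \right)} \left(-230\right) = \left(-3 - 15 + \left(3 - -120\right)^{2}\right) \left(-230\right) = \left(-3 - 15 + \left(3 + 120\right)^{2}\right) \left(-230\right) = \left(-3 - 15 + 123^{2}\right) \left(-230\right) = \left(-3 - 15 + 15129\right) \left(-230\right) = 15111 \left(-230\right) = -3475530$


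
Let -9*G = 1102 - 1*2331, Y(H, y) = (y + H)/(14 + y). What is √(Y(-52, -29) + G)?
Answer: 2*√7985/15 ≈ 11.915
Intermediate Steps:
Y(H, y) = (H + y)/(14 + y)
G = 1229/9 (G = -(1102 - 1*2331)/9 = -(1102 - 2331)/9 = -⅑*(-1229) = 1229/9 ≈ 136.56)
√(Y(-52, -29) + G) = √((-52 - 29)/(14 - 29) + 1229/9) = √(-81/(-15) + 1229/9) = √(-1/15*(-81) + 1229/9) = √(27/5 + 1229/9) = √(6388/45) = 2*√7985/15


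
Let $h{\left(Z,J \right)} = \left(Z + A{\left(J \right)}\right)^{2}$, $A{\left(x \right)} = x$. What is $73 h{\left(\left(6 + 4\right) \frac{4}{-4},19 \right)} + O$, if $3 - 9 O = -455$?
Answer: $\frac{53675}{9} \approx 5963.9$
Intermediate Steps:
$h{\left(Z,J \right)} = \left(J + Z\right)^{2}$ ($h{\left(Z,J \right)} = \left(Z + J\right)^{2} = \left(J + Z\right)^{2}$)
$O = \frac{458}{9}$ ($O = \frac{1}{3} - - \frac{455}{9} = \frac{1}{3} + \frac{455}{9} = \frac{458}{9} \approx 50.889$)
$73 h{\left(\left(6 + 4\right) \frac{4}{-4},19 \right)} + O = 73 \left(19 + \left(6 + 4\right) \frac{4}{-4}\right)^{2} + \frac{458}{9} = 73 \left(19 + 10 \cdot 4 \left(- \frac{1}{4}\right)\right)^{2} + \frac{458}{9} = 73 \left(19 + 10 \left(-1\right)\right)^{2} + \frac{458}{9} = 73 \left(19 - 10\right)^{2} + \frac{458}{9} = 73 \cdot 9^{2} + \frac{458}{9} = 73 \cdot 81 + \frac{458}{9} = 5913 + \frac{458}{9} = \frac{53675}{9}$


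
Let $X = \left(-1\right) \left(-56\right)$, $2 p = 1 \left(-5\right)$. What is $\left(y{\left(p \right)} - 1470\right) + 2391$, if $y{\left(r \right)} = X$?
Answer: $977$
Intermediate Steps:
$p = - \frac{5}{2}$ ($p = \frac{1 \left(-5\right)}{2} = \frac{1}{2} \left(-5\right) = - \frac{5}{2} \approx -2.5$)
$X = 56$
$y{\left(r \right)} = 56$
$\left(y{\left(p \right)} - 1470\right) + 2391 = \left(56 - 1470\right) + 2391 = -1414 + 2391 = 977$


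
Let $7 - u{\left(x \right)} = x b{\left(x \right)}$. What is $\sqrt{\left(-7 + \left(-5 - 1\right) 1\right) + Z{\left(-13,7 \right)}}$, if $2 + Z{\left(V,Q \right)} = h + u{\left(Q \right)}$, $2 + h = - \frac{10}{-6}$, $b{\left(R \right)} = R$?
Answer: $\frac{2 i \sqrt{129}}{3} \approx 7.5719 i$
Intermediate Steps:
$u{\left(x \right)} = 7 - x^{2}$ ($u{\left(x \right)} = 7 - x x = 7 - x^{2}$)
$h = - \frac{1}{3}$ ($h = -2 - \frac{10}{-6} = -2 - - \frac{5}{3} = -2 + \frac{5}{3} = - \frac{1}{3} \approx -0.33333$)
$Z{\left(V,Q \right)} = \frac{14}{3} - Q^{2}$ ($Z{\left(V,Q \right)} = -2 - \left(- \frac{20}{3} + Q^{2}\right) = \frac{14}{3} - Q^{2}$)
$\sqrt{\left(-7 + \left(-5 - 1\right) 1\right) + Z{\left(-13,7 \right)}} = \sqrt{\left(-7 + \left(-5 - 1\right) 1\right) + \left(\frac{14}{3} - 7^{2}\right)} = \sqrt{\left(-7 - 6\right) + \left(\frac{14}{3} - 49\right)} = \sqrt{-13 - \frac{133}{3}} = \sqrt{- \frac{172}{3}} = \frac{2 i \sqrt{129}}{3}$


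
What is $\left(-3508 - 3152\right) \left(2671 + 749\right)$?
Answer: $-22777200$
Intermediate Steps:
$\left(-3508 - 3152\right) \left(2671 + 749\right) = \left(-6660\right) 3420 = -22777200$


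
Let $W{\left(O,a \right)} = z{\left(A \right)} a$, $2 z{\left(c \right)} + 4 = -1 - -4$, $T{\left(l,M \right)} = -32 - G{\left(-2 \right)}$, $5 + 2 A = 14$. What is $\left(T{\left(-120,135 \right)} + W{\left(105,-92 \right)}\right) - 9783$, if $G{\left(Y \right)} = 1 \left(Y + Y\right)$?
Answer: $-9765$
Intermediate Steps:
$A = \frac{9}{2}$ ($A = - \frac{5}{2} + \frac{1}{2} \cdot 14 = - \frac{5}{2} + 7 = \frac{9}{2} \approx 4.5$)
$G{\left(Y \right)} = 2 Y$ ($G{\left(Y \right)} = 1 \cdot 2 Y = 2 Y$)
$T{\left(l,M \right)} = -28$ ($T{\left(l,M \right)} = -32 - 2 \left(-2\right) = -32 - -4 = -32 + 4 = -28$)
$z{\left(c \right)} = - \frac{1}{2}$ ($z{\left(c \right)} = -2 + \frac{-1 - -4}{2} = -2 + \frac{-1 + 4}{2} = -2 + \frac{1}{2} \cdot 3 = -2 + \frac{3}{2} = - \frac{1}{2}$)
$W{\left(O,a \right)} = - \frac{a}{2}$
$\left(T{\left(-120,135 \right)} + W{\left(105,-92 \right)}\right) - 9783 = \left(-28 - -46\right) - 9783 = \left(-28 + 46\right) - 9783 = 18 - 9783 = -9765$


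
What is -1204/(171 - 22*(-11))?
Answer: -172/59 ≈ -2.9153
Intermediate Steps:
-1204/(171 - 22*(-11)) = -1204/(171 + 242) = -1204/413 = -1204*1/413 = -172/59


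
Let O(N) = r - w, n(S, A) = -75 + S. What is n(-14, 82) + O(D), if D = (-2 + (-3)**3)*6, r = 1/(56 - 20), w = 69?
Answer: -5687/36 ≈ -157.97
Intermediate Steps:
r = 1/36 ≈ 0.027778
D = -174 (D = (-2 - 27)*6 = -29*6 = -174)
O(N) = -2483/36 (O(N) = 1/36 - 1*69 = 1/36 - 69 = -2483/36)
n(-14, 82) + O(D) = (-75 - 14) - 2483/36 = -89 - 2483/36 = -5687/36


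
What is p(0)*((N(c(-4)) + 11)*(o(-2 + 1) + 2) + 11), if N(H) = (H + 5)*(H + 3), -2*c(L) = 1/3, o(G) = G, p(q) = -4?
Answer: -1285/9 ≈ -142.78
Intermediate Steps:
c(L) = -1/6 (c(L) = -1/2/3 = -1/2*1/3 = -1/6)
N(H) = (3 + H)*(5 + H) (N(H) = (5 + H)*(3 + H) = (3 + H)*(5 + H))
p(0)*((N(c(-4)) + 11)*(o(-2 + 1) + 2) + 11) = -4*(((15 + (-1/6)**2 + 8*(-1/6)) + 11)*((-2 + 1) + 2) + 11) = -4*(((15 + 1/36 - 4/3) + 11)*(-1 + 2) + 11) = -4*((493/36 + 11)*1 + 11) = -4*((889/36)*1 + 11) = -4*(889/36 + 11) = -4*1285/36 = -1285/9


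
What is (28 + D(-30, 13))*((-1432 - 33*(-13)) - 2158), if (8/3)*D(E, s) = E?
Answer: -211787/4 ≈ -52947.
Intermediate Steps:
D(E, s) = 3*E/8
(28 + D(-30, 13))*((-1432 - 33*(-13)) - 2158) = (28 + (3/8)*(-30))*((-1432 - 33*(-13)) - 2158) = (28 - 45/4)*((-1432 - 1*(-429)) - 2158) = 67*((-1432 + 429) - 2158)/4 = 67*(-1003 - 2158)/4 = (67/4)*(-3161) = -211787/4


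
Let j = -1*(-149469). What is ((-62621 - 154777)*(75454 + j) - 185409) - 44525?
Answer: -48898040288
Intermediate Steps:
j = 149469
((-62621 - 154777)*(75454 + j) - 185409) - 44525 = ((-62621 - 154777)*(75454 + 149469) - 185409) - 44525 = (-217398*224923 - 185409) - 44525 = (-48897810354 - 185409) - 44525 = -48897995763 - 44525 = -48898040288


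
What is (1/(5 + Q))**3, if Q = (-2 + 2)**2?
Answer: 1/125 ≈ 0.0080000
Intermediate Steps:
Q = 0 (Q = 0**2 = 0)
(1/(5 + Q))**3 = (1/(5 + 0))**3 = (1/5)**3 = 1/125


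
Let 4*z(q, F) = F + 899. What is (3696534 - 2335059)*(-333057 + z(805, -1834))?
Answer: -1815068095425/4 ≈ -4.5377e+11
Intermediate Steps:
z(q, F) = 899/4 + F/4 (z(q, F) = (F + 899)/4 = (899 + F)/4 = 899/4 + F/4)
(3696534 - 2335059)*(-333057 + z(805, -1834)) = (3696534 - 2335059)*(-333057 + (899/4 + (¼)*(-1834))) = 1361475*(-333057 + (899/4 - 917/2)) = 1361475*(-333057 - 935/4) = 1361475*(-1333163/4) = -1815068095425/4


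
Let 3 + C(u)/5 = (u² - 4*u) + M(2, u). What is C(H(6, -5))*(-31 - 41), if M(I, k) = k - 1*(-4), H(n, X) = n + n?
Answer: -39240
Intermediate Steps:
H(n, X) = 2*n
M(I, k) = 4 + k (M(I, k) = k + 4 = 4 + k)
C(u) = 5 - 15*u + 5*u² (C(u) = -15 + 5*((u² - 4*u) + (4 + u)) = -15 + 5*(4 + u² - 3*u) = -15 + (20 - 15*u + 5*u²) = 5 - 15*u + 5*u²)
C(H(6, -5))*(-31 - 41) = (5 - 30*6 + 5*(2*6)²)*(-31 - 41) = (5 - 15*12 + 5*12²)*(-72) = (5 - 180 + 5*144)*(-72) = (5 - 180 + 720)*(-72) = 545*(-72) = -39240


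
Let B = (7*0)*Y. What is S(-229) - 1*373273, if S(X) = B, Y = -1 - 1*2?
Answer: -373273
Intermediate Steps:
Y = -3 (Y = -1 - 2 = -3)
B = 0 (B = (7*0)*(-3) = 0*(-3) = 0)
S(X) = 0
S(-229) - 1*373273 = 0 - 1*373273 = 0 - 373273 = -373273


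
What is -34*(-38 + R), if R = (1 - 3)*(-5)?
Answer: 952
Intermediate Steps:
R = 10 (R = -2*(-5) = 10)
-34*(-38 + R) = -34*(-38 + 10) = -34*(-28) = 952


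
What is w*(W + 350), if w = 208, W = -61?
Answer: 60112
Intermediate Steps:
w*(W + 350) = 208*(-61 + 350) = 208*289 = 60112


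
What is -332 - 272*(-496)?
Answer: 134580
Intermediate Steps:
-332 - 272*(-496) = -332 + 134912 = 134580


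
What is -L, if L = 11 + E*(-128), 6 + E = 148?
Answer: 18165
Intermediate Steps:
E = 142 (E = -6 + 148 = 142)
L = -18165 (L = 11 + 142*(-128) = 11 - 18176 = -18165)
-L = -1*(-18165) = 18165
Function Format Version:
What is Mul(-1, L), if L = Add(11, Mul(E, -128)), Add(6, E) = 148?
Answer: 18165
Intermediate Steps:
E = 142 (E = Add(-6, 148) = 142)
L = -18165 (L = Add(11, Mul(142, -128)) = Add(11, -18176) = -18165)
Mul(-1, L) = Mul(-1, -18165) = 18165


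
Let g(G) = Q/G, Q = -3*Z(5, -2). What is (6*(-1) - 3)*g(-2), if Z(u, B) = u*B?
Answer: 135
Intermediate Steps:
Z(u, B) = B*u
Q = 30 (Q = -(-6)*5 = -3*(-10) = 30)
g(G) = 30/G
(6*(-1) - 3)*g(-2) = (6*(-1) - 3)*(30/(-2)) = (-6 - 3)*(30*(-½)) = -9*(-15) = 135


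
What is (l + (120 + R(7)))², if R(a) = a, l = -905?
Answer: 605284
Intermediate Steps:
(l + (120 + R(7)))² = (-905 + (120 + 7))² = (-905 + 127)² = (-778)² = 605284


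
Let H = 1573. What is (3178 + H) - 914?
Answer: 3837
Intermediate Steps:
(3178 + H) - 914 = (3178 + 1573) - 914 = 4751 - 914 = 3837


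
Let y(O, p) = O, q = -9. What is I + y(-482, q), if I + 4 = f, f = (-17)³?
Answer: -5399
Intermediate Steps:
f = -4913
I = -4917 (I = -4 - 4913 = -4917)
I + y(-482, q) = -4917 - 482 = -5399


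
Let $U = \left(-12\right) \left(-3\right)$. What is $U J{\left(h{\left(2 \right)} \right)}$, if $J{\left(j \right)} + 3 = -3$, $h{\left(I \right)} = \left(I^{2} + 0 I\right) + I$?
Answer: $-216$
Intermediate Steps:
$h{\left(I \right)} = I + I^{2}$ ($h{\left(I \right)} = \left(I^{2} + 0\right) + I = I^{2} + I = I + I^{2}$)
$U = 36$
$J{\left(j \right)} = -6$ ($J{\left(j \right)} = -3 - 3 = -6$)
$U J{\left(h{\left(2 \right)} \right)} = 36 \left(-6\right) = -216$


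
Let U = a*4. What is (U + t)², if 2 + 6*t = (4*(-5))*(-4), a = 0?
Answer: 169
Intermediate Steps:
t = 13 (t = -⅓ + ((4*(-5))*(-4))/6 = -⅓ + (-20*(-4))/6 = -⅓ + (⅙)*80 = -⅓ + 40/3 = 13)
U = 0 (U = 0*4 = 0)
(U + t)² = (0 + 13)² = 13² = 169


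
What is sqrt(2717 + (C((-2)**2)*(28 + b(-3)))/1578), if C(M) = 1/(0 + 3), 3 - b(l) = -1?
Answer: sqrt(1691393765)/789 ≈ 52.125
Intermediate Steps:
b(l) = 4 (b(l) = 3 - 1*(-1) = 3 + 1 = 4)
C(M) = 1/3
sqrt(2717 + (C((-2)**2)*(28 + b(-3)))/1578) = sqrt(2717 + ((28 + 4)/3)/1578) = sqrt(2717 + ((1/3)*32)*(1/1578)) = sqrt(2717 + (32/3)*(1/1578)) = sqrt(2717 + 16/2367) = sqrt(6431155/2367) = sqrt(1691393765)/789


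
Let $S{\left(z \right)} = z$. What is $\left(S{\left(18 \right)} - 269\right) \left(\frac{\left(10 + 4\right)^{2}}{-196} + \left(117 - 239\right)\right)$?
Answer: $30873$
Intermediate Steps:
$\left(S{\left(18 \right)} - 269\right) \left(\frac{\left(10 + 4\right)^{2}}{-196} + \left(117 - 239\right)\right) = \left(18 - 269\right) \left(\frac{\left(10 + 4\right)^{2}}{-196} + \left(117 - 239\right)\right) = - 251 \left(14^{2} \left(- \frac{1}{196}\right) + \left(117 - 239\right)\right) = - 251 \left(196 \left(- \frac{1}{196}\right) - 122\right) = - 251 \left(-1 - 122\right) = \left(-251\right) \left(-123\right) = 30873$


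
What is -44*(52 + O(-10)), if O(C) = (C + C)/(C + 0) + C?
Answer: -1936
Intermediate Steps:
O(C) = 2 + C (O(C) = (2*C)/C + C = 2 + C)
-44*(52 + O(-10)) = -44*(52 + (2 - 10)) = -44*(52 - 8) = -44*44 = -1936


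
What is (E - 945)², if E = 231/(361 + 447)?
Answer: 582671162241/652864 ≈ 8.9249e+5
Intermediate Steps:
E = 231/808 ≈ 0.28589
(E - 945)² = (231/808 - 945)² = (-763329/808)² = 582671162241/652864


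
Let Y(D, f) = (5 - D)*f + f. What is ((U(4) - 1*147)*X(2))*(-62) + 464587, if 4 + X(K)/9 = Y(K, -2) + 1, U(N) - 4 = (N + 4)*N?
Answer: -216731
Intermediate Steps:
U(N) = 4 + N*(4 + N) (U(N) = 4 + (N + 4)*N = 4 + (4 + N)*N = 4 + N*(4 + N))
Y(D, f) = f + f*(5 - D) (Y(D, f) = f*(5 - D) + f = f + f*(5 - D))
X(K) = -135 + 18*K (X(K) = -36 + 9*(-2*(6 - K) + 1) = -36 + 9*((-12 + 2*K) + 1) = -36 + 9*(-11 + 2*K) = -36 + (-99 + 18*K) = -135 + 18*K)
((U(4) - 1*147)*X(2))*(-62) + 464587 = (((4 + 4² + 4*4) - 1*147)*(-135 + 18*2))*(-62) + 464587 = (((4 + 16 + 16) - 147)*(-135 + 36))*(-62) + 464587 = ((36 - 147)*(-99))*(-62) + 464587 = -111*(-99)*(-62) + 464587 = 10989*(-62) + 464587 = -681318 + 464587 = -216731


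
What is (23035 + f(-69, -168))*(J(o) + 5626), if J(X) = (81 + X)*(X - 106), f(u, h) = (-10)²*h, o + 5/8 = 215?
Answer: 15018774475/64 ≈ 2.3467e+8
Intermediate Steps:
o = 1715/8 (o = -5/8 + 215 = 1715/8 ≈ 214.38)
f(u, h) = 100*h
J(X) = (-106 + X)*(81 + X) (J(X) = (81 + X)*(-106 + X) = (-106 + X)*(81 + X))
(23035 + f(-69, -168))*(J(o) + 5626) = (23035 + 100*(-168))*((-8586 + (1715/8)² - 25*1715/8) + 5626) = (23035 - 16800)*((-8586 + 2941225/64 - 42875/8) + 5626) = 6235*(2048721/64 + 5626) = 6235*(2408785/64) = 15018774475/64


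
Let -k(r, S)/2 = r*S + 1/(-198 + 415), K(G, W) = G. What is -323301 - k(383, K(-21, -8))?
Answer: -73646977/217 ≈ -3.3939e+5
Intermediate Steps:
k(r, S) = -2/217 - 2*S*r (k(r, S) = -2*(r*S + 1/(-198 + 415)) = -2*(S*r + 1/217) = -2*(1/217 + S*r) = -2/217 - 2*S*r)
-323301 - k(383, K(-21, -8)) = -323301 - (-2/217 - 2*(-21)*383) = -323301 - (-2/217 + 16086) = -323301 - 1*3490660/217 = -323301 - 3490660/217 = -73646977/217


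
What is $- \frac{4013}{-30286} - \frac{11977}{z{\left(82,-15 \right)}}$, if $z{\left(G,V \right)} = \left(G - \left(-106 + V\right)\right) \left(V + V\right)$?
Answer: $\frac{476816}{227145} \approx 2.0992$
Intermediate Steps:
$z{\left(G,V \right)} = 2 V \left(106 + G - V\right)$ ($z{\left(G,V \right)} = \left(106 + G - V\right) 2 V = 2 V \left(106 + G - V\right)$)
$- \frac{4013}{-30286} - \frac{11977}{z{\left(82,-15 \right)}} = - \frac{4013}{-30286} - \frac{11977}{2 \left(-15\right) \left(106 + 82 - -15\right)} = \left(-4013\right) \left(- \frac{1}{30286}\right) - \frac{11977}{2 \left(-15\right) \left(106 + 82 + 15\right)} = \frac{4013}{30286} - \frac{11977}{2 \left(-15\right) 203} = \frac{4013}{30286} - \frac{11977}{-6090} = \frac{4013}{30286} - - \frac{59}{30} = \frac{4013}{30286} + \frac{59}{30} = \frac{476816}{227145}$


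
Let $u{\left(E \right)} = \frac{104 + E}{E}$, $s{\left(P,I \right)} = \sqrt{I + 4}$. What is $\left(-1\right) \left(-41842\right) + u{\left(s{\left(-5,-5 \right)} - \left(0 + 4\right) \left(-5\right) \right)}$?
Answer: $\frac{16781123}{401} - \frac{104 i}{401} \approx 41848.0 - 0.25935 i$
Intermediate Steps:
$s{\left(P,I \right)} = \sqrt{4 + I}$
$u{\left(E \right)} = \frac{104 + E}{E}$
$\left(-1\right) \left(-41842\right) + u{\left(s{\left(-5,-5 \right)} - \left(0 + 4\right) \left(-5\right) \right)} = \left(-1\right) \left(-41842\right) + \frac{104 - \left(- \sqrt{4 - 5} + \left(0 + 4\right) \left(-5\right)\right)}{\sqrt{4 - 5} - \left(0 + 4\right) \left(-5\right)} = 41842 + \frac{104 + \left(\sqrt{-1} - 4 \left(-5\right)\right)}{\sqrt{-1} - 4 \left(-5\right)} = 41842 + \frac{104 + \left(i - -20\right)}{i - -20} = 41842 + \frac{104 + \left(i + 20\right)}{i + 20} = 41842 + \frac{104 + \left(20 + i\right)}{20 + i} = 41842 + \frac{20 - i}{401} \left(124 + i\right) = 41842 + \frac{\left(20 - i\right) \left(124 + i\right)}{401}$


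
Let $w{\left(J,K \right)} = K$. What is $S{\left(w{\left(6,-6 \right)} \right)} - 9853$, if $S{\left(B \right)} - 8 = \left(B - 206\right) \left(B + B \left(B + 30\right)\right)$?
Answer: $21955$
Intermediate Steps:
$S{\left(B \right)} = 8 + \left(-206 + B\right) \left(B + B \left(30 + B\right)\right)$ ($S{\left(B \right)} = 8 + \left(B - 206\right) \left(B + B \left(B + 30\right)\right) = 8 + \left(-206 + B\right) \left(B + B \left(30 + B\right)\right)$)
$S{\left(w{\left(6,-6 \right)} \right)} - 9853 = \left(8 + \left(-6\right)^{3} - -38316 - 175 \left(-6\right)^{2}\right) - 9853 = \left(8 - 216 + 38316 - 6300\right) - 9853 = 31808 - 9853 = 21955$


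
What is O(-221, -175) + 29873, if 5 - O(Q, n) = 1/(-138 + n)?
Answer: 9351815/313 ≈ 29878.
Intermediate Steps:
O(Q, n) = 5 - 1/(-138 + n)
O(-221, -175) + 29873 = (-691 + 5*(-175))/(-138 - 175) + 29873 = (-691 - 875)/(-313) + 29873 = -1/313*(-1566) + 29873 = 1566/313 + 29873 = 9351815/313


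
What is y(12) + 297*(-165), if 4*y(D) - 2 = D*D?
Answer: -97937/2 ≈ -48969.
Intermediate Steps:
y(D) = ½ + D²/4 (y(D) = ½ + (D*D)/4 = ½ + D²/4)
y(12) + 297*(-165) = (½ + (¼)*12²) + 297*(-165) = (½ + (¼)*144) - 49005 = (½ + 36) - 49005 = 73/2 - 49005 = -97937/2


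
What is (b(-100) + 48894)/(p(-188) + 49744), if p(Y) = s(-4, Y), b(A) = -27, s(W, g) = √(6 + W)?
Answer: 1215420024/1237232767 - 48867*√2/2474465534 ≈ 0.98234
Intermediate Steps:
p(Y) = √2 (p(Y) = √(6 - 4) = √2)
(b(-100) + 48894)/(p(-188) + 49744) = (-27 + 48894)/(√2 + 49744) = 48867/(49744 + √2)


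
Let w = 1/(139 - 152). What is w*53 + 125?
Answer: 1572/13 ≈ 120.92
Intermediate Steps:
w = -1/13 (w = 1/(-13) = -1/13 ≈ -0.076923)
w*53 + 125 = -1/13*53 + 125 = -53/13 + 125 = 1572/13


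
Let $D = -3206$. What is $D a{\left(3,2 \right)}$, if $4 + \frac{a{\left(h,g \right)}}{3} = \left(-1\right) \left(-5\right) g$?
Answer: $-57708$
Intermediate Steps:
$a{\left(h,g \right)} = -12 + 15 g$ ($a{\left(h,g \right)} = -12 + 3 \left(-1\right) \left(-5\right) g = -12 + 3 \cdot 5 g = -12 + 15 g$)
$D a{\left(3,2 \right)} = - 3206 \left(-12 + 15 \cdot 2\right) = - 3206 \left(-12 + 30\right) = \left(-3206\right) 18 = -57708$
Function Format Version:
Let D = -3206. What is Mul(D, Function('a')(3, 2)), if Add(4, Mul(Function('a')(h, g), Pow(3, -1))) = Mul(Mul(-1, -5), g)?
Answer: -57708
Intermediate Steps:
Function('a')(h, g) = Add(-12, Mul(15, g)) (Function('a')(h, g) = Add(-12, Mul(3, Mul(Mul(-1, -5), g))) = Add(-12, Mul(3, Mul(5, g))) = Add(-12, Mul(15, g)))
Mul(D, Function('a')(3, 2)) = Mul(-3206, Add(-12, Mul(15, 2))) = Mul(-3206, Add(-12, 30)) = Mul(-3206, 18) = -57708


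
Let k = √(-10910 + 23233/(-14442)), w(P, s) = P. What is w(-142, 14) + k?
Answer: -142 + I*√2275849112226/14442 ≈ -142.0 + 104.46*I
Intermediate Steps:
k = I*√2275849112226/14442 (k = √(-10910 + 23233*(-1/14442)) = √(-10910 - 23233/14442) = √(-157585453/14442) = I*√2275849112226/14442 ≈ 104.46*I)
w(-142, 14) + k = -142 + I*√2275849112226/14442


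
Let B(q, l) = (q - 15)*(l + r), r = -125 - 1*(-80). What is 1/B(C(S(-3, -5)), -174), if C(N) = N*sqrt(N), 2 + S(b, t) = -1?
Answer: 5/18396 - I*sqrt(3)/18396 ≈ 0.0002718 - 9.4154e-5*I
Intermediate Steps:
r = -45 (r = -125 + 80 = -45)
S(b, t) = -3 (S(b, t) = -2 - 1 = -3)
C(N) = N**(3/2)
B(q, l) = (-45 + l)*(-15 + q) (B(q, l) = (q - 15)*(l - 45) = (-15 + q)*(-45 + l) = (-45 + l)*(-15 + q))
1/B(C(S(-3, -5)), -174) = 1/(675 - (-135)*I*sqrt(3) - 15*(-174) - (-522)*I*sqrt(3)) = 1/(675 - (-135)*I*sqrt(3) + 2610 - (-522)*I*sqrt(3)) = 1/(675 + 135*I*sqrt(3) + 2610 + 522*I*sqrt(3)) = 1/(3285 + 657*I*sqrt(3))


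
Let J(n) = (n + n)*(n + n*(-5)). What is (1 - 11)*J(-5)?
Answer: 2000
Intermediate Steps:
J(n) = -8*n**2 (J(n) = (2*n)*(n - 5*n) = (2*n)*(-4*n) = -8*n**2)
(1 - 11)*J(-5) = (1 - 11)*(-8*(-5)**2) = -(-80)*25 = -10*(-200) = 2000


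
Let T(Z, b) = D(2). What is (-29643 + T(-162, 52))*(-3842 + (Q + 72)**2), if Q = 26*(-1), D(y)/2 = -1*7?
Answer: 51187982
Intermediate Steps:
D(y) = -14 (D(y) = 2*(-1*7) = 2*(-7) = -14)
T(Z, b) = -14
Q = -26
(-29643 + T(-162, 52))*(-3842 + (Q + 72)**2) = (-29643 - 14)*(-3842 + (-26 + 72)**2) = -29657*(-3842 + 46**2) = -29657*(-3842 + 2116) = -29657*(-1726) = 51187982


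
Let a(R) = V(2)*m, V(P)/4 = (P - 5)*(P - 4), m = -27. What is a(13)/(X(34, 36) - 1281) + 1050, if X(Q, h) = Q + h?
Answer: 1272198/1211 ≈ 1050.5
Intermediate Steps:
V(P) = 4*(-5 + P)*(-4 + P) (V(P) = 4*((P - 5)*(P - 4)) = 4*((-5 + P)*(-4 + P)) = 4*(-5 + P)*(-4 + P))
a(R) = -648 (a(R) = (80 - 36*2 + 4*2²)*(-27) = (80 - 72 + 4*4)*(-27) = (80 - 72 + 16)*(-27) = 24*(-27) = -648)
a(13)/(X(34, 36) - 1281) + 1050 = -648/((34 + 36) - 1281) + 1050 = -648/(70 - 1281) + 1050 = -648/(-1211) + 1050 = -648*(-1/1211) + 1050 = 648/1211 + 1050 = 1272198/1211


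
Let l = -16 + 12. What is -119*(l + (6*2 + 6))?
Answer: -1666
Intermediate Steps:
l = -4
-119*(l + (6*2 + 6)) = -119*(-4 + (6*2 + 6)) = -119*(-4 + (12 + 6)) = -119*(-4 + 18) = -119*14 = -1666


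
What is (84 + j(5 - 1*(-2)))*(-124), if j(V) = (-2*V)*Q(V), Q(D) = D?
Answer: 1736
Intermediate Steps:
j(V) = -2*V**2 (j(V) = (-2*V)*V = -2*V**2)
(84 + j(5 - 1*(-2)))*(-124) = (84 - 2*(5 - 1*(-2))**2)*(-124) = (84 - 2*(5 + 2)**2)*(-124) = (84 - 2*7**2)*(-124) = (84 - 2*49)*(-124) = (84 - 98)*(-124) = -14*(-124) = 1736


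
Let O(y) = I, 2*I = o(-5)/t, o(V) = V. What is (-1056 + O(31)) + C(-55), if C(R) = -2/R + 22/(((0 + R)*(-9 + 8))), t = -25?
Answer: -116101/110 ≈ -1055.5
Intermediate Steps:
I = 1/10 (I = (-5/(-25))/2 = (-5*(-1/25))/2 = (1/2)*(1/5) = 1/10 ≈ 0.10000)
O(y) = 1/10
C(R) = -24/R (C(R) = -2/R + 22/((R*(-1))) = -2/R + 22/((-R)) = -2/R + 22*(-1/R) = -2/R - 22/R = -24/R)
(-1056 + O(31)) + C(-55) = (-1056 + 1/10) - 24/(-55) = -10559/10 - 24*(-1/55) = -10559/10 + 24/55 = -116101/110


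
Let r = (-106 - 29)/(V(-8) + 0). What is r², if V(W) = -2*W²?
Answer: 18225/16384 ≈ 1.1124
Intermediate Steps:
r = 135/128 (r = (-106 - 29)/(-2*(-8)² + 0) = -135/(-2*64 + 0) = -135/(-128 + 0) = -135/(-128) = -135*(-1/128) = 135/128 ≈ 1.0547)
r² = (135/128)² = 18225/16384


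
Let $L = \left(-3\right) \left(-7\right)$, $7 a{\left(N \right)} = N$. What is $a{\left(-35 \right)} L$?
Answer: $-105$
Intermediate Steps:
$a{\left(N \right)} = \frac{N}{7}$
$L = 21$
$a{\left(-35 \right)} L = \frac{1}{7} \left(-35\right) 21 = \left(-5\right) 21 = -105$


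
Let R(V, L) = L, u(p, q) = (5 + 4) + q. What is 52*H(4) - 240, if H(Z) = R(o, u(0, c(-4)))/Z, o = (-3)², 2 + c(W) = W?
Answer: -201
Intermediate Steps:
c(W) = -2 + W
o = 9
u(p, q) = 9 + q
H(Z) = 3/Z (H(Z) = (9 + (-2 - 4))/Z = (9 - 6)/Z = 3/Z)
52*H(4) - 240 = 52*(3/4) - 240 = 52*(3*(¼)) - 240 = 52*(¾) - 240 = 39 - 240 = -201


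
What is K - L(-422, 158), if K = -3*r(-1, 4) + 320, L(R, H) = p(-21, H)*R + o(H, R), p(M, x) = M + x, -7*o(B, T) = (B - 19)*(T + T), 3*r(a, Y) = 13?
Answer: 289531/7 ≈ 41362.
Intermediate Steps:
r(a, Y) = 13/3 (r(a, Y) = (1/3)*13 = 13/3)
o(B, T) = -2*T*(-19 + B)/7 (o(B, T) = -(B - 19)*(T + T)/7 = -(-19 + B)*2*T/7 = -2*T*(-19 + B)/7)
L(R, H) = R*(-21 + H) + 2*R*(19 - H)/7 (L(R, H) = (-21 + H)*R + 2*R*(19 - H)/7 = R*(-21 + H) + 2*R*(19 - H)/7)
K = 307 (K = -3*13/3 + 320 = -13 + 320 = 307)
K - L(-422, 158) = 307 - (-422)*(-109 + 5*158)/7 = 307 - (-422)*(-109 + 790)/7 = 307 - (-422)*681/7 = 307 - 1*(-287382/7) = 307 + 287382/7 = 289531/7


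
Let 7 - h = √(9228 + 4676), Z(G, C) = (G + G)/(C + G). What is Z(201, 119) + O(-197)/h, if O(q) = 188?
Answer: 514859/443360 - 752*√869/13855 ≈ -0.43874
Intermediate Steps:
Z(G, C) = 2*G/(C + G) (Z(G, C) = (2*G)/(C + G) = 2*G/(C + G))
h = 7 - 4*√869 (h = 7 - √(9228 + 4676) = 7 - √13904 = 7 - 4*√869 ≈ -110.92)
Z(201, 119) + O(-197)/h = 2*201/(119 + 201) + 188/(7 - 4*√869) = 2*201/320 + 188/(7 - 4*√869) = 2*201*(1/320) + 188/(7 - 4*√869) = 201/160 + 188/(7 - 4*√869)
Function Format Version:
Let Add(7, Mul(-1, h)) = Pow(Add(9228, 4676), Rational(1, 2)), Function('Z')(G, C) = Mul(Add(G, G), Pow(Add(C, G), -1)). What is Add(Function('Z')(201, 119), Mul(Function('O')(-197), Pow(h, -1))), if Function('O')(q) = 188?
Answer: Add(Rational(514859, 443360), Mul(Rational(-752, 13855), Pow(869, Rational(1, 2)))) ≈ -0.43874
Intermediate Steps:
Function('Z')(G, C) = Mul(2, G, Pow(Add(C, G), -1)) (Function('Z')(G, C) = Mul(Mul(2, G), Pow(Add(C, G), -1)) = Mul(2, G, Pow(Add(C, G), -1)))
h = Add(7, Mul(-4, Pow(869, Rational(1, 2)))) (h = Add(7, Mul(-1, Pow(Add(9228, 4676), Rational(1, 2)))) = Add(7, Mul(-1, Pow(13904, Rational(1, 2)))) = Add(7, Mul(-1, Mul(4, Pow(869, Rational(1, 2))))) = Add(7, Mul(-4, Pow(869, Rational(1, 2)))) ≈ -110.92)
Add(Function('Z')(201, 119), Mul(Function('O')(-197), Pow(h, -1))) = Add(Mul(2, 201, Pow(Add(119, 201), -1)), Mul(188, Pow(Add(7, Mul(-4, Pow(869, Rational(1, 2)))), -1))) = Add(Mul(2, 201, Pow(320, -1)), Mul(188, Pow(Add(7, Mul(-4, Pow(869, Rational(1, 2)))), -1))) = Add(Mul(2, 201, Rational(1, 320)), Mul(188, Pow(Add(7, Mul(-4, Pow(869, Rational(1, 2)))), -1))) = Add(Rational(201, 160), Mul(188, Pow(Add(7, Mul(-4, Pow(869, Rational(1, 2)))), -1)))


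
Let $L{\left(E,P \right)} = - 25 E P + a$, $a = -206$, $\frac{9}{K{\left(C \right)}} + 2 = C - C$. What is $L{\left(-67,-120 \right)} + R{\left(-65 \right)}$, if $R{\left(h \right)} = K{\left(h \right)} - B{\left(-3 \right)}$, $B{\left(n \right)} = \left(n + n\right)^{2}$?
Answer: $- \frac{402493}{2} \approx -2.0125 \cdot 10^{5}$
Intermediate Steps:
$K{\left(C \right)} = - \frac{9}{2}$ ($K{\left(C \right)} = \frac{9}{-2 + \left(C - C\right)} = \frac{9}{-2 + 0} = \frac{9}{-2} = 9 \left(- \frac{1}{2}\right) = - \frac{9}{2}$)
$B{\left(n \right)} = 4 n^{2}$ ($B{\left(n \right)} = \left(2 n\right)^{2} = 4 n^{2}$)
$R{\left(h \right)} = - \frac{81}{2}$ ($R{\left(h \right)} = - \frac{9}{2} - 4 \left(-3\right)^{2} = - \frac{9}{2} - 4 \cdot 9 = - \frac{9}{2} - 36 = - \frac{81}{2}$)
$L{\left(E,P \right)} = -206 - 25 E P$ ($L{\left(E,P \right)} = - 25 E P - 206 = -206 - 25 E P$)
$L{\left(-67,-120 \right)} + R{\left(-65 \right)} = \left(-206 - \left(-1675\right) \left(-120\right)\right) - \frac{81}{2} = \left(-206 - 201000\right) - \frac{81}{2} = -201206 - \frac{81}{2} = - \frac{402493}{2}$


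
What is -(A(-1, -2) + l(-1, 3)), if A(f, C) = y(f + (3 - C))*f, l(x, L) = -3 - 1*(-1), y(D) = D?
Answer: 6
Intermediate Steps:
l(x, L) = -2 (l(x, L) = -3 + 1 = -2)
A(f, C) = f*(3 + f - C) (A(f, C) = (f + (3 - C))*f = (3 + f - C)*f = f*(3 + f - C))
-(A(-1, -2) + l(-1, 3)) = -(-(3 - 1 - 1*(-2)) - 2) = -(-(3 - 1 + 2) - 2) = -(-1*4 - 2) = -(-4 - 2) = -1*(-6) = 6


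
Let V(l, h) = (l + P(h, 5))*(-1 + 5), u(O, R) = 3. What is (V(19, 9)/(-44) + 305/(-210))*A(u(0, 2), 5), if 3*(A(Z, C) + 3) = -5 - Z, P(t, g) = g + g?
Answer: 32113/1386 ≈ 23.170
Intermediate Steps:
P(t, g) = 2*g
V(l, h) = 40 + 4*l (V(l, h) = (l + 2*5)*(-1 + 5) = (l + 10)*4 = (10 + l)*4 = 40 + 4*l)
A(Z, C) = -14/3 - Z/3 (A(Z, C) = -3 + (-5 - Z)/3 = -3 + (-5/3 - Z/3) = -14/3 - Z/3)
(V(19, 9)/(-44) + 305/(-210))*A(u(0, 2), 5) = ((40 + 4*19)/(-44) + 305/(-210))*(-14/3 - ⅓*3) = ((40 + 76)*(-1/44) + 305*(-1/210))*(-14/3 - 1) = (116*(-1/44) - 61/42)*(-17/3) = (-29/11 - 61/42)*(-17/3) = -1889/462*(-17/3) = 32113/1386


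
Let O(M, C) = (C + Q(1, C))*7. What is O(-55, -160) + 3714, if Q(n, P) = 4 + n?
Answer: 2629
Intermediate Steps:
O(M, C) = 35 + 7*C (O(M, C) = (C + (4 + 1))*7 = (C + 5)*7 = (5 + C)*7 = 35 + 7*C)
O(-55, -160) + 3714 = (35 + 7*(-160)) + 3714 = (35 - 1120) + 3714 = -1085 + 3714 = 2629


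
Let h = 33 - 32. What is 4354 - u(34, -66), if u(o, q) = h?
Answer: 4353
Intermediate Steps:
h = 1
u(o, q) = 1
4354 - u(34, -66) = 4354 - 1*1 = 4354 - 1 = 4353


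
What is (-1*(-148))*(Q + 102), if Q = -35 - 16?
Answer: 7548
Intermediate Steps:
Q = -51
(-1*(-148))*(Q + 102) = (-1*(-148))*(-51 + 102) = 148*51 = 7548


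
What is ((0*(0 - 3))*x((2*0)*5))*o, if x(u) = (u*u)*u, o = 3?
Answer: 0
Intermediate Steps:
x(u) = u³ (x(u) = u²*u = u³)
((0*(0 - 3))*x((2*0)*5))*o = ((0*(0 - 3))*((2*0)*5)³)*3 = ((0*(-3))*(0*5)³)*3 = (0*0³)*3 = (0*0)*3 = 0*3 = 0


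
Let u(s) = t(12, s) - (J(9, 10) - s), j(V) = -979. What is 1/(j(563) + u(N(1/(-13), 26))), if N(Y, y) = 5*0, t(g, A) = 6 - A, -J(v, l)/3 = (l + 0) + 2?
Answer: -1/937 ≈ -0.0010672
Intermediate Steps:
J(v, l) = -6 - 3*l (J(v, l) = -3*((l + 0) + 2) = -3*(l + 2) = -3*(2 + l) = -6 - 3*l)
N(Y, y) = 0
u(s) = 42 (u(s) = (6 - s) - ((-6 - 3*10) - s) = (6 - s) - ((-6 - 30) - s) = (6 - s) - (-36 - s) = (6 - s) + (36 + s) = 42)
1/(j(563) + u(N(1/(-13), 26))) = 1/(-979 + 42) = 1/(-937) = -1/937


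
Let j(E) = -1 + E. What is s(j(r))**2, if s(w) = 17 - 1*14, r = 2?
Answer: 9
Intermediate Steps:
s(w) = 3 (s(w) = 17 - 14 = 3)
s(j(r))**2 = 3**2 = 9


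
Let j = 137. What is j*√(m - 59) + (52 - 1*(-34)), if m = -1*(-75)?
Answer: 634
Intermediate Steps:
m = 75
j*√(m - 59) + (52 - 1*(-34)) = 137*√(75 - 59) + (52 - 1*(-34)) = 137*√16 + (52 + 34) = 137*4 + 86 = 548 + 86 = 634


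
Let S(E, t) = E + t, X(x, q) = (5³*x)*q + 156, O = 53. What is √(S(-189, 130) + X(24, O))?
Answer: √159097 ≈ 398.87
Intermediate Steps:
X(x, q) = 156 + 125*q*x (X(x, q) = (125*x)*q + 156 = 125*q*x + 156 = 156 + 125*q*x)
√(S(-189, 130) + X(24, O)) = √((-189 + 130) + (156 + 125*53*24)) = √(-59 + (156 + 159000)) = √(-59 + 159156) = √159097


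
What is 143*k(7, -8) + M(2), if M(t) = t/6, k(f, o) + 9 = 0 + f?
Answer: -857/3 ≈ -285.67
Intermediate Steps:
k(f, o) = -9 + f (k(f, o) = -9 + (0 + f) = -9 + f)
M(t) = t/6 (M(t) = t*(⅙) = t/6)
143*k(7, -8) + M(2) = 143*(-9 + 7) + (⅙)*2 = 143*(-2) + ⅓ = -286 + ⅓ = -857/3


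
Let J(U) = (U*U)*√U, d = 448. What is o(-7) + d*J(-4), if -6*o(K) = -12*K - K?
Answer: -91/6 + 14336*I ≈ -15.167 + 14336.0*I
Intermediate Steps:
o(K) = 13*K/6 (o(K) = -(-12*K - K)/6 = -(-13)*K/6 = 13*K/6)
J(U) = U^(5/2) (J(U) = U²*√U = U^(5/2))
o(-7) + d*J(-4) = (13/6)*(-7) + 448*(-4)^(5/2) = -91/6 + 448*(32*I) = -91/6 + 14336*I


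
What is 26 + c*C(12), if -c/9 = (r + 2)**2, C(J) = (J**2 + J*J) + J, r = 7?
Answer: -218674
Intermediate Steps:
C(J) = J + 2*J**2 (C(J) = (J**2 + J**2) + J = 2*J**2 + J = J + 2*J**2)
c = -729 (c = -9*(7 + 2)**2 = -9*9**2 = -9*81 = -729)
26 + c*C(12) = 26 - 8748*(1 + 2*12) = 26 - 8748*(1 + 24) = 26 - 8748*25 = 26 - 729*300 = 26 - 218700 = -218674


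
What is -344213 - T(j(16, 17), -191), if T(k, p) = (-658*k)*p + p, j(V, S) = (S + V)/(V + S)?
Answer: -469700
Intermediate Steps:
j(V, S) = 1 (j(V, S) = (S + V)/(S + V) = 1)
T(k, p) = p - 658*k*p (T(k, p) = -658*k*p + p = p - 658*k*p)
-344213 - T(j(16, 17), -191) = -344213 - (-191)*(1 - 658*1) = -344213 - (-191)*(1 - 658) = -344213 - (-191)*(-657) = -344213 - 1*125487 = -344213 - 125487 = -469700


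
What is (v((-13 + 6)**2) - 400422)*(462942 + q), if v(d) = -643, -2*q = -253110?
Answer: -236426614305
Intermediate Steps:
q = 126555 (q = -1/2*(-253110) = 126555)
(v((-13 + 6)**2) - 400422)*(462942 + q) = (-643 - 400422)*(462942 + 126555) = -401065*589497 = -236426614305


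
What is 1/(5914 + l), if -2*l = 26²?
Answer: 1/5576 ≈ 0.00017934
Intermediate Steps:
l = -338 (l = -½*26² = -½*676 = -338)
1/(5914 + l) = 1/(5914 - 338) = 1/5576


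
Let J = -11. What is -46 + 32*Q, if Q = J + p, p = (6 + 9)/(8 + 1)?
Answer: -1034/3 ≈ -344.67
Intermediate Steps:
p = 5/3 (p = 15/9 = 15*(⅑) = 5/3 ≈ 1.6667)
Q = -28/3 (Q = -11 + 5/3 = -28/3 ≈ -9.3333)
-46 + 32*Q = -46 + 32*(-28/3) = -46 - 896/3 = -1034/3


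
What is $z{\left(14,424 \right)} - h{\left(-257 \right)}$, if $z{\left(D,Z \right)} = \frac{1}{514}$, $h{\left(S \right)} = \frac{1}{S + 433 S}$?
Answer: $\frac{109}{55769} \approx 0.0019545$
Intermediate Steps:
$h{\left(S \right)} = \frac{1}{434 S}$
$z{\left(D,Z \right)} = \frac{1}{514}$
$z{\left(14,424 \right)} - h{\left(-257 \right)} = \frac{1}{514} - \frac{1}{434 \left(-257\right)} = \frac{1}{514} - \frac{1}{434} \left(- \frac{1}{257}\right) = \frac{1}{514} - - \frac{1}{111538} = \frac{1}{514} + \frac{1}{111538} = \frac{109}{55769}$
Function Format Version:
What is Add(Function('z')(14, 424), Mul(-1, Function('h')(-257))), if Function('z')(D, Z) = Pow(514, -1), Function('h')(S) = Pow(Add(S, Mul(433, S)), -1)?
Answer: Rational(109, 55769) ≈ 0.0019545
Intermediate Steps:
Function('h')(S) = Mul(Rational(1, 434), Pow(S, -1)) (Function('h')(S) = Pow(Mul(434, S), -1) = Mul(Rational(1, 434), Pow(S, -1)))
Function('z')(D, Z) = Rational(1, 514)
Add(Function('z')(14, 424), Mul(-1, Function('h')(-257))) = Add(Rational(1, 514), Mul(-1, Mul(Rational(1, 434), Pow(-257, -1)))) = Add(Rational(1, 514), Mul(-1, Mul(Rational(1, 434), Rational(-1, 257)))) = Add(Rational(1, 514), Mul(-1, Rational(-1, 111538))) = Add(Rational(1, 514), Rational(1, 111538)) = Rational(109, 55769)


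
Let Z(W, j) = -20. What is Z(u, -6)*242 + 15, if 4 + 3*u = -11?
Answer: -4825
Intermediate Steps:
u = -5 (u = -4/3 + (⅓)*(-11) = -4/3 - 11/3 = -5)
Z(u, -6)*242 + 15 = -20*242 + 15 = -4840 + 15 = -4825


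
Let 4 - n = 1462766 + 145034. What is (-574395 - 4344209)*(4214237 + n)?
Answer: -12820051128364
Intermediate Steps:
n = -1607796 (n = 4 - (1462766 + 145034) = 4 - 1*1607800 = 4 - 1607800 = -1607796)
(-574395 - 4344209)*(4214237 + n) = (-574395 - 4344209)*(4214237 - 1607796) = -4918604*2606441 = -12820051128364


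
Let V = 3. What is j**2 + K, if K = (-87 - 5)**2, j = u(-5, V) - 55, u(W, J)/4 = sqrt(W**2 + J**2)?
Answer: 12033 - 440*sqrt(34) ≈ 9467.4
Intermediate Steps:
u(W, J) = 4*sqrt(J**2 + W**2) (u(W, J) = 4*sqrt(W**2 + J**2) = 4*sqrt(J**2 + W**2))
j = -55 + 4*sqrt(34) (j = 4*sqrt(3**2 + (-5)**2) - 55 = 4*sqrt(9 + 25) - 55 = 4*sqrt(34) - 55 = -55 + 4*sqrt(34) ≈ -31.676)
K = 8464 (K = (-92)**2 = 8464)
j**2 + K = (-55 + 4*sqrt(34))**2 + 8464 = 8464 + (-55 + 4*sqrt(34))**2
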